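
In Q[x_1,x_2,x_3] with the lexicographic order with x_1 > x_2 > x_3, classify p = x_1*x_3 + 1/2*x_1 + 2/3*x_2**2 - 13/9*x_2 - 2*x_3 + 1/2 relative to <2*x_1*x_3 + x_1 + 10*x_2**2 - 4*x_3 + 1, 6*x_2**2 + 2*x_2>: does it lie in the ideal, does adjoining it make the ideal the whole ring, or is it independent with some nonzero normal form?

First compute the reduced Gröbner basis of I by Buchberger's algorithm.
f_1 = 2*x_1*x_3 + x_1 + 10*x_2**2 - 4*x_3 + 1, LT = x_1*x_3.
f_2 = 6*x_2**2 + 2*x_2, LT = x_2**2.

The S-polynomials (S(f_1,f_2)) all reduce to 0 modulo the current basis, so we have a Gröbner basis.
Inter-reduce: drop elements whose leading term is divisible by another's, tail-reduce, and make monic.
Reduced Gröbner basis: {x_1*x_3 + 1/2*x_1 - 5/3*x_2 - 2*x_3 + 1/2, x_2**2 + 1/3*x_2}.
Label its elements g_1 = x_1*x_3 + 1/2*x_1 - 5/3*x_2 - 2*x_3 + 1/2, g_2 = x_2**2 + 1/3*x_2.

Reduce p = x_1*x_3 + 1/2*x_1 + 2/3*x_2**2 - 13/9*x_2 - 2*x_3 + 1/2 modulo G:
  leading term x_1*x_3: subtract (1)·g_1 from x_1*x_3 + 1/2*x_1 + 2/3*x_2**2 - 13/9*x_2 - 2*x_3 + 1/2 → 2/3*x_2**2 + 2/9*x_2
  leading term x_2**2: subtract (2/3)·g_2 from 2/3*x_2**2 + 2/9*x_2 → 0
  normal form = 0.
Since the normal form is 0, p ∈ I.

The remainder on division by a Gröbner basis is unique — it is the normal form.

x_1*x_3 + 1/2*x_1 + 2/3*x_2**2 - 13/9*x_2 - 2*x_3 + 1/2 lies in I (it reduces to 0).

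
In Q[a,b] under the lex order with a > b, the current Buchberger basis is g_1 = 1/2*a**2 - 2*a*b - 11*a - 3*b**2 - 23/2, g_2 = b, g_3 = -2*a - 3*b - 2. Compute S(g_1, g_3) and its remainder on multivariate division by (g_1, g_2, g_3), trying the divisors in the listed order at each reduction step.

S(g_1, g_3) = -11/2*a*b - 23*a - 6*b**2 - 23; remainder on division = 0.

lcm(LM(g_1), LM(g_3)) = a**2.
S = (lcm/LT(g_1))·g_1 − (lcm/LT(g_3))·g_3 = -11/2*a*b - 23*a - 6*b**2 - 23.
Reduce S modulo (g_1, g_2, g_3) in that order:
  leading term a*b: subtract (-11/2*a)·g_2 from -11/2*a*b - 23*a - 6*b**2 - 23 → -23*a - 6*b**2 - 23
  leading term a: subtract (23/2)·g_3 from -23*a - 6*b**2 - 23 → -6*b**2 + 69/2*b
  leading term b**2: subtract (-6*b)·g_2 from -6*b**2 + 69/2*b → 69/2*b
  leading term b: subtract (69/2)·g_2 from 69/2*b → 0
The remainder is 0, so this S-polynomial contributes no new basis element.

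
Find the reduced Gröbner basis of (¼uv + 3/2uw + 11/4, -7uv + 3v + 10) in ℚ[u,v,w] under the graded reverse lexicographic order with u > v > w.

f_1 = ¼uv + 3/2uw + 11/4, LT = uv.
f_2 = -7uv + 3v + 10, LT = uv.

S(f_1,f_2): lcm = uv. S = 6uw + 3/7v + 87/7.
  leading term uw: no divisor's leading term divides it; move 6uw to the remainder.
  leading term v: no divisor's leading term divides it; move 3/7v to the remainder.
  leading term 1: no divisor's leading term divides it; move 87/7 to the remainder.
  remainder 6uw + 3/7v + 87/7 ≠ 0; add g_3 = 6uw + 3/7v + 87/7 to the basis.

S(f_1,g_3): lcm = uvw. S = 6uw² - 1/14v² - 29/14v + 11w.
  leading term uw²: subtract (w)·g_3 from 6uw² - 1/14v² - 29/14v + 11w → -1/14v² - 3/7vw - 29/14v - 10/7w
  leading term v²: no divisor's leading term divides it; move -1/14v² to the remainder.
  leading term vw: no divisor's leading term divides it; move -3/7vw to the remainder.
  leading term v: no divisor's leading term divides it; move -29/14v to the remainder.
  leading term w: no divisor's leading term divides it; move -10/7w to the remainder.
  remainder -1/14v² - 3/7vw - 29/14v - 10/7w ≠ 0; add g_4 = -1/14v² - 3/7vw - 29/14v - 10/7w to the basis.

S(f_2,g_3): lcm = uvw. S = -1/14v² - 3/7vw - 29/14v - 10/7w.
  leading term v²: subtract (1)·g_4 from -1/14v² - 3/7vw - 29/14v - 10/7w → 0
  remainder 0.

S(f_1,g_4): lcm = uv². S = -29uv - 20uw + 11v.
  leading term uv: subtract (-116)·f_1 from -29uv - 20uw + 11v → 154uw + 11v + 319
  leading term uw: subtract (77/3)·g_3 from 154uw + 11v + 319 → 0
  remainder 0.

S(f_2,g_4): lcm = uv². S = -6uvw - 29uv - 3/7v² - 20uw - 10/7v.
  leading term uvw: subtract (-24w)·f_1 from -6uvw - 29uv - 3/7v² - 20uw - 10/7v → 36uw² - 29uv - 3/7v² - 20uw - 10/7v + 66w
  leading term uw²: subtract (6w)·g_3 from 36uw² - 29uv - 3/7v² - 20uw - 10/7v + 66w → -29uv - 3/7v² - 20uw - 18/7vw - 10/7v - 60/7w
  leading term uv: subtract (-116)·f_1 from -29uv - 3/7v² - 20uw - 18/7vw - 10/7v - 60/7w → -3/7v² + 154uw - 18/7vw - 10/7v - 60/7w + 319
  leading term v²: subtract (6)·g_4 from -3/7v² + 154uw - 18/7vw - 10/7v - 60/7w + 319 → 154uw + 11v + 319
  leading term uw: subtract (77/3)·g_3 from 154uw + 11v + 319 → 0
  remainder 0.

S(g_3,g_4): leading monomials are coprime, so the S-polynomial reduces to 0 (Buchberger's first criterion).
Every S-polynomial of the final basis reduces to 0, so we have a Gröbner basis.
Inter-reduce: drop elements whose leading term is divisible by another's, tail-reduce, and make monic.

G = {uv - 3/7v - 10/7, v² + 6vw + 29v + 20w, uw + 1/14v + 29/14}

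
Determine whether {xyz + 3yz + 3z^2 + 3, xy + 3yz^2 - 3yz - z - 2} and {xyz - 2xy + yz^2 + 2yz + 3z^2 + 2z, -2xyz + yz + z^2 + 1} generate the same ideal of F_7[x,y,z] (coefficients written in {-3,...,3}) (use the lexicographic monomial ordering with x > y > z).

For a fixed monomial order, each ideal has a unique reduced Gröbner basis; comparing bases decides equality.
Buchberger on the first generating set:
f_1 = xyz + 3yz + 3z^2 + 3, LT = xyz.
f_2 = xy + 3yz^2 - 3yz - z - 2, LT = xy.

S(f_1,f_2): lcm = xyz. S = -3yz^3 + 3yz^2 + 3yz - 3z^2 + 2z + 3.
  leading term yz^3: no divisor's leading term divides it; move -3yz^3 to the remainder.
  leading term yz^2: no divisor's leading term divides it; move 3yz^2 to the remainder.
  leading term yz: no divisor's leading term divides it; move 3yz to the remainder.
  leading term z^2: no divisor's leading term divides it; move -3z^2 to the remainder.
  leading term z: no divisor's leading term divides it; move 2z to the remainder.
  leading term 1: no divisor's leading term divides it; move 3 to the remainder.
  remainder -3yz^3 + 3yz^2 + 3yz - 3z^2 + 2z + 3 ≠ 0; add g_3 = -3yz^3 + 3yz^2 + 3yz - 3z^2 + 2z + 3 to the basis.

S(f_1,g_3): lcm = xyz^3. S = xyz^2 + xyz - xz^2 + 3xz + x + 3yz^3 + 3z^4 + 3z^2.
  leading term xyz^2: subtract (z)·f_1 from xyz^2 + xyz - xz^2 + 3xz + x + 3yz^3 + 3z^4 + 3z^2 → xyz - xz^2 + 3xz + x + 3yz^3 - 3yz^2 + 3z^4 - 3z^3 + 3z^2 - 3z
  leading term xyz: subtract (1)·f_1 from xyz - xz^2 + 3xz + x + 3yz^3 - 3yz^2 + 3z^4 - 3z^3 + 3z^2 - 3z → -xz^2 + 3xz + x + 3yz^3 - 3yz^2 - 3yz + 3z^4 - 3z^3 - 3z - 3
  leading term xz^2: no divisor's leading term divides it; move -xz^2 to the remainder.
  leading term xz: no divisor's leading term divides it; move 3xz to the remainder.
  leading term x: no divisor's leading term divides it; move x to the remainder.
  leading term yz^3: subtract (-1)·g_3 from 3yz^3 - 3yz^2 - 3yz + 3z^4 - 3z^3 - 3z - 3 → 3z^4 - 3z^3 - 3z^2 - z
  leading term z^4: no divisor's leading term divides it; move 3z^4 to the remainder.
  leading term z^3: no divisor's leading term divides it; move -3z^3 to the remainder.
  leading term z^2: no divisor's leading term divides it; move -3z^2 to the remainder.
  leading term z: no divisor's leading term divides it; move -z to the remainder.
  remainder -xz^2 + 3xz + x + 3z^4 - 3z^3 - 3z^2 - z ≠ 0; add g_4 = -xz^2 + 3xz + x + 3z^4 - 3z^3 - 3z^2 - z to the basis.

The other S-polynomials (S(f_2,g_3), S(f_1,g_4), S(f_2,g_4), S(g_3,g_4)) all reduce to 0 modulo the current basis, so we have a Gröbner basis.
Inter-reduce: drop elements whose leading term is divisible by another's, tail-reduce, and make monic.
Reduced Gröbner basis: {xy + 3yz^2 - 3yz - z - 2, xz^2 - 3xz - x - 3z^4 + 3z^3 + 3z^2 + z, yz^3 - yz^2 - yz + z^2 - 3z - 1}.

Buchberger on the second generating set:
h_1 = xyz - 2xy + yz^2 + 2yz + 3z^2 + 2z, LT = xyz.
h_2 = -2xyz + yz + z^2 + 1, LT = xyz.

S(h_1,h_2): lcm = xyz. S = -2xy + yz^2 - yz + 2z - 3.
  leading term xy: no divisor's leading term divides it; move -2xy to the remainder.
  leading term yz^2: no divisor's leading term divides it; move yz^2 to the remainder.
  leading term yz: no divisor's leading term divides it; move -yz to the remainder.
  leading term z: no divisor's leading term divides it; move 2z to the remainder.
  leading term 1: no divisor's leading term divides it; move -3 to the remainder.
  remainder -2xy + yz^2 - yz + 2z - 3 ≠ 0; add k_3 = -2xy + yz^2 - yz + 2z - 3 to the basis.

S(h_1,k_3): lcm = xyz. S = -2xy - 3yz^3 - 3yz^2 + 2yz - 3z^2 - 3z.
  leading term xy: subtract (1)·k_3 from -2xy - 3yz^3 - 3yz^2 + 2yz - 3z^2 - 3z → -3yz^3 + 3yz^2 + 3yz - 3z^2 + 2z + 3
  leading term yz^3: no divisor's leading term divides it; move -3yz^3 to the remainder.
  leading term yz^2: no divisor's leading term divides it; move 3yz^2 to the remainder.
  leading term yz: no divisor's leading term divides it; move 3yz to the remainder.
  leading term z^2: no divisor's leading term divides it; move -3z^2 to the remainder.
  leading term z: no divisor's leading term divides it; move 2z to the remainder.
  leading term 1: no divisor's leading term divides it; move 3 to the remainder.
  remainder -3yz^3 + 3yz^2 + 3yz - 3z^2 + 2z + 3 ≠ 0; add k_4 = -3yz^3 + 3yz^2 + 3yz - 3z^2 + 2z + 3 to the basis.

S(h_1,k_4): lcm = xyz^3. S = -xyz^2 + xyz - xz^2 + 3xz + x + yz^4 + 2yz^3 + 3z^4 + 2z^3.
  leading term xyz^2: subtract (-z)·h_1 from -xyz^2 + xyz - xz^2 + 3xz + x + yz^4 + 2yz^3 + 3z^4 + 2z^3 → -xyz - xz^2 + 3xz + x + yz^4 + 3yz^3 + 2yz^2 + 3z^4 - 2z^3 + 2z^2
  leading term xyz: subtract (-1)·h_1 from -xyz - xz^2 + 3xz + x + yz^4 + 3yz^3 + 2yz^2 + 3z^4 - 2z^3 + 2z^2 → -2xy - xz^2 + 3xz + x + yz^4 + 3yz^3 + 3yz^2 + 2yz + 3z^4 - 2z^3 - 2z^2 + 2z
  leading term xy: subtract (1)·k_3 from -2xy - xz^2 + 3xz + x + yz^4 + 3yz^3 + 3yz^2 + 2yz + 3z^4 - 2z^3 - 2z^2 + 2z → -xz^2 + 3xz + x + yz^4 + 3yz^3 + 2yz^2 + 3yz + 3z^4 - 2z^3 - 2z^2 + 3
  leading term xz^2: no divisor's leading term divides it; move -xz^2 to the remainder.
  leading term xz: no divisor's leading term divides it; move 3xz to the remainder.
  leading term x: no divisor's leading term divides it; move x to the remainder.
  leading term yz^4: subtract (2z)·k_4 from yz^4 + 3yz^3 + 2yz^2 + 3yz + 3z^4 - 2z^3 - 2z^2 + 3 → -3yz^3 + 3yz^2 + 3yz + 3z^4 - 3z^3 + z^2 + z + 3
  leading term yz^3: subtract (1)·k_4 from -3yz^3 + 3yz^2 + 3yz + 3z^4 - 3z^3 + z^2 + z + 3 → 3z^4 - 3z^3 - 3z^2 - z
  leading term z^4: no divisor's leading term divides it; move 3z^4 to the remainder.
  leading term z^3: no divisor's leading term divides it; move -3z^3 to the remainder.
  leading term z^2: no divisor's leading term divides it; move -3z^2 to the remainder.
  leading term z: no divisor's leading term divides it; move -z to the remainder.
  remainder -xz^2 + 3xz + x + 3z^4 - 3z^3 - 3z^2 - z ≠ 0; add k_5 = -xz^2 + 3xz + x + 3z^4 - 3z^3 - 3z^2 - z to the basis.

The other S-polynomials (S(h_2,k_3), S(h_2,k_4), S(k_3,k_4), S(h_1,k_5), S(h_2,k_5), S(k_3,k_5), S(k_4,k_5)) all reduce to 0 modulo the current basis, so we have a Gröbner basis.
Inter-reduce: drop elements whose leading term is divisible by another's, tail-reduce, and make monic.
Reduced Gröbner basis: {xy + 3yz^2 - 3yz - z - 2, xz^2 - 3xz - x - 3z^4 + 3z^3 + 3z^2 + z, yz^3 - yz^2 - yz + z^2 - 3z - 1}.

These coincide, so the ideals are equal.

Yes, the ideals are equal.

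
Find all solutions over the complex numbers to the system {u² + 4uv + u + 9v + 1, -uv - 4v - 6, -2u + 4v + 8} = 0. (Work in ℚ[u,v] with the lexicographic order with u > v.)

{(-2, -3)}

Compute a lex Gröbner basis by Buchberger's algorithm.
f_1 = u² + 4uv + u + 9v + 1, LT = u².
f_2 = -uv - 4v - 6, LT = uv.
f_3 = -2u + 4v + 8, LT = u.

S(f_1,f_2): lcm = u²v. S = 4uv² - 3uv - 6u + 9v² + v.
  reduce S modulo (f_1, f_2, f_3):
  remainder -7v² - 23v - 6 ≠ 0; add h_4 = -7v² - 23v - 6 to the basis.

S(f_1,f_3): lcm = u². S = 6uv + 5u + 9v + 1.
  reduce S modulo (f_1, f_2, f_3, h_4):
  remainder -5v - 15 ≠ 0; add h_5 = -5v - 15 to the basis.

The other S-polynomials (S(f_2,f_3), S(f_1,h_4), S(f_2,h_4), S(f_3,h_4), S(f_1,h_5), S(f_2,h_5), S(f_3,h_5), S(h_4,h_5)) all reduce to 0 modulo the current basis, so we have a Gröbner basis.
Inter-reduce: drop elements whose leading term is divisible by another's, tail-reduce, and make monic.
Reduced Gröbner basis: {u + 2, v + 3}.

Elimination: the polynomial v + 3 lies in the elimination ideal for v, so v ∈ {-3}. For each such v, the remaining basis elements (now univariate) give the rest of the solution.
  v = -3: the earlier basis element becomes u + 2 = 0, giving u = -2 — point (-2, -3).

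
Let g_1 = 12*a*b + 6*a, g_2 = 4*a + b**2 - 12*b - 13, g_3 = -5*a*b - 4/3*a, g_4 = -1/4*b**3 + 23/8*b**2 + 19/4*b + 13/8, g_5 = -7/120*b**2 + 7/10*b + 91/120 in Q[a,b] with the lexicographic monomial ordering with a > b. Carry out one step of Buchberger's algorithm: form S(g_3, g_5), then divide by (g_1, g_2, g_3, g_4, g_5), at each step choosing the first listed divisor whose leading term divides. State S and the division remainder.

lcm(LM(g_3), LM(g_5)) = a*b**2.
S = (lcm/LT(g_3))·g_3 − (lcm/LT(g_5))·g_5 = 184/15*a*b + 13*a.
Reduce S modulo (g_1, g_2, g_3, g_4, g_5) in that order:
  leading term a*b: subtract (46/45)·g_1 from 184/15*a*b + 13*a → 103/15*a
  leading term a: subtract (103/60)·g_2 from 103/15*a → -103/60*b**2 + 103/5*b + 1339/60
  leading term b**2: subtract (206/7)·g_5 from -103/60*b**2 + 103/5*b + 1339/60 → 0
The remainder is 0, so this S-polynomial contributes no new basis element.

S(g_3, g_5) = 184/15*a*b + 13*a; remainder on division = 0.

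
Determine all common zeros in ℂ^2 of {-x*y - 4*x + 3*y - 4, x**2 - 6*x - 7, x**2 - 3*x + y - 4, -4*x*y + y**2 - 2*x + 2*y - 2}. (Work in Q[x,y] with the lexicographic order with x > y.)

{(-1, 0)}

Compute a lex Gröbner basis by Buchberger's algorithm.
f_1 = -x*y - 4*x + 3*y - 4, LT = x*y.
f_2 = x**2 - 6*x - 7, LT = x**2.
f_3 = x**2 - 3*x + y - 4, LT = x**2.
f_4 = -4*x*y - 2*x + y**2 + 2*y - 2, LT = x*y.

S(f_1,f_2): lcm = x**2*y. S = 4*x**2 + 3*x*y + 4*x + 7*y.
  leading term x**2: subtract (4)·f_2 from 4*x**2 + 3*x*y + 4*x + 7*y → 3*x*y + 28*x + 7*y + 28
  leading term x*y: subtract (-3)·f_1 from 3*x*y + 28*x + 7*y + 28 → 16*x + 16*y + 16
  leading term x: no divisor's leading term divides it; move 16*x to the remainder.
  leading term y: no divisor's leading term divides it; move 16*y to the remainder.
  leading term 1: no divisor's leading term divides it; move 16 to the remainder.
  remainder 16*x + 16*y + 16 ≠ 0; add h_5 = 16*x + 16*y + 16 to the basis.

S(f_1,f_3): lcm = x**2*y. S = 4*x**2 + 4*x - y**2 + 4*y.
  leading term x**2: subtract (4)·f_2 from 4*x**2 + 4*x - y**2 + 4*y → 28*x - y**2 + 4*y + 28
  leading term x: subtract (7/4)·h_5 from 28*x - y**2 + 4*y + 28 → -y**2 - 24*y
  leading term y**2: no divisor's leading term divides it; move -y**2 to the remainder.
  leading term y: no divisor's leading term divides it; move -24*y to the remainder.
  remainder -y**2 - 24*y ≠ 0; add h_6 = -y**2 - 24*y to the basis.

S(f_1,f_4): lcm = x*y. S = 7/2*x + 1/4*y**2 - 5/2*y + 7/2.
  leading term x: subtract (7/32)·h_5 from 7/2*x + 1/4*y**2 - 5/2*y + 7/2 → 1/4*y**2 - 6*y
  leading term y**2: subtract (-1/4)·h_6 from 1/4*y**2 - 6*y → -12*y
  leading term y: no divisor's leading term divides it; move -12*y to the remainder.
  remainder -12*y ≠ 0; add h_7 = -12*y to the basis.

The other S-polynomials (S(f_2,f_3), S(f_2,f_4), S(f_3,f_4), S(f_1,h_5), S(f_2,h_5), S(f_3,h_5), S(f_4,h_5), S(f_1,h_6), S(f_2,h_6), S(f_3,h_6), S(f_4,h_6), S(h_5,h_6), S(f_1,h_7), S(f_2,h_7), S(f_3,h_7), S(f_4,h_7), S(h_5,h_7), S(h_6,h_7)) all reduce to 0 modulo the current basis, so we have a Gröbner basis.
Inter-reduce: drop elements whose leading term is divisible by another's, tail-reduce, and make monic.
Reduced Gröbner basis: {x + 1, y}.

The lex basis is triangular: the last element involves only y. Solving y = 0 gives y ∈ {0}; substituting each value into the earlier elements determines the remaining variables.
  y = 0: the earlier basis element becomes x + 1 = 0, giving x = -1 — point (-1, 0).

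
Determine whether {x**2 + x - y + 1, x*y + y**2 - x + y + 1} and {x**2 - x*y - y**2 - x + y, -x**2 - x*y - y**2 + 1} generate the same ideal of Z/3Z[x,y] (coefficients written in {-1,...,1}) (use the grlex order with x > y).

Yes, the ideals are equal.

For a fixed monomial order, each ideal has a unique reduced Gröbner basis; comparing bases decides equality.
Buchberger on the first generating set:
f_1 = x**2 + x - y + 1, LT = x**2.
f_2 = x*y + y**2 - x + y + 1, LT = x*y.

S(f_1,f_2): lcm = x**2*y. S = -x*y**2 + x**2 - y**2 - x + y.
  leading term x*y**2: subtract (-y)·f_2 from -x*y**2 + x**2 - y**2 - x + y → y**3 + x**2 - x*y - x - y
  leading term y**3: no divisor's leading term divides it; move y**3 to the remainder.
  leading term x**2: subtract (1)·f_1 from x**2 - x*y - x - y → -x*y + x - 1
  leading term x*y: subtract (-1)·f_2 from -x*y + x - 1 → y**2 + y
  leading term y**2: no divisor's leading term divides it; move y**2 to the remainder.
  leading term y: no divisor's leading term divides it; move y to the remainder.
  remainder y**3 + y**2 + y ≠ 0; add g_3 = y**3 + y**2 + y to the basis.

S(f_1,g_3): leading monomials are coprime, so the S-polynomial reduces to 0 (Buchberger's first criterion).
S(f_2,g_3): lcm = x*y**3. S = y**4 + x*y**2 + y**3 - x*y + y**2.
  leading term y**4: subtract (y)·g_3 from y**4 + x*y**2 + y**3 - x*y + y**2 → x*y**2 - x*y
  leading term x*y**2: subtract (y)·f_2 from x*y**2 - x*y → -y**3 - y**2 - y
  leading term y**3: subtract (-1)·g_3 from -y**3 - y**2 - y → 0
  remainder 0.

Every S-polynomial of the final basis reduces to 0, so we have a Gröbner basis.
Inter-reduce: drop elements whose leading term is divisible by another's, tail-reduce, and make monic.
Reduced Gröbner basis: {y**3 + y**2 + y, x**2 + x - y + 1, x*y + y**2 - x + y + 1}.

Buchberger on the second generating set:
h_1 = x**2 - x*y - y**2 - x + y, LT = x**2.
h_2 = -x**2 - x*y - y**2 + 1, LT = x**2.

S(h_1,h_2): lcm = x**2. S = x*y + y**2 - x + y + 1.
  leading term x*y: no divisor's leading term divides it; move x*y to the remainder.
  leading term y**2: no divisor's leading term divides it; move y**2 to the remainder.
  leading term x: no divisor's leading term divides it; move -x to the remainder.
  leading term y: no divisor's leading term divides it; move y to the remainder.
  leading term 1: no divisor's leading term divides it; move 1 to the remainder.
  remainder x*y + y**2 - x + y + 1 ≠ 0; add k_3 = x*y + y**2 - x + y + 1 to the basis.

S(h_1,k_3): lcm = x**2*y. S = x*y**2 - y**3 + x**2 + x*y + y**2 - x.
  leading term x*y**2: subtract (y)·k_3 from x*y**2 - y**3 + x**2 + x*y + y**2 - x → y**3 + x**2 - x*y - x - y
  leading term y**3: no divisor's leading term divides it; move y**3 to the remainder.
  leading term x**2: subtract (1)·h_1 from x**2 - x*y - x - y → y**2 + y
  leading term y**2: no divisor's leading term divides it; move y**2 to the remainder.
  leading term y: no divisor's leading term divides it; move y to the remainder.
  remainder y**3 + y**2 + y ≠ 0; add k_4 = y**3 + y**2 + y to the basis.

S(h_2,k_3): lcm = x**2*y. S = y**3 + x**2 - x*y - x - y.
  leading term y**3: subtract (1)·k_4 from y**3 + x**2 - x*y - x - y → x**2 - x*y - y**2 - x + y
  leading term x**2: subtract (1)·h_1 from x**2 - x*y - y**2 - x + y → 0
  remainder 0.

S(h_1,k_4): leading monomials are coprime, so the S-polynomial reduces to 0 (Buchberger's first criterion).
S(h_2,k_4): leading monomials are coprime, so the S-polynomial reduces to 0 (Buchberger's first criterion).
S(k_3,k_4): lcm = x*y**3. S = y**4 + x*y**2 + y**3 - x*y + y**2.
  leading term y**4: subtract (y)·k_4 from y**4 + x*y**2 + y**3 - x*y + y**2 → x*y**2 - x*y
  leading term x*y**2: subtract (y)·k_3 from x*y**2 - x*y → -y**3 - y**2 - y
  leading term y**3: subtract (-1)·k_4 from -y**3 - y**2 - y → 0
  remainder 0.

Every S-polynomial of the final basis reduces to 0, so we have a Gröbner basis.
Inter-reduce: drop elements whose leading term is divisible by another's, tail-reduce, and make monic.
Reduced Gröbner basis: {y**3 + y**2 + y, x**2 + x - y + 1, x*y + y**2 - x + y + 1}.

Same reduced basis, so the two generating sets span the same ideal.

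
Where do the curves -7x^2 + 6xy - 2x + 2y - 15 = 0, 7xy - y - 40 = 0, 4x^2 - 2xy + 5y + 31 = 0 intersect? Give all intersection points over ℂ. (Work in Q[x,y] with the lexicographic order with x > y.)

{(-1, -5)}

Compute a lex Gröbner basis by Buchberger's algorithm.
f_1 = -7x^2 + 6xy - 2x + 2y - 15, LT = x^2.
f_2 = 7xy - y - 40, LT = xy.
f_3 = 4x^2 - 2xy + 5y + 31, LT = x^2.

S(f_1,f_2): lcm = x^2y. S = -6/7xy^2 + 3/7xy + 40/7x - 2/7y^2 + 15/7y.
  leading term xy^2: subtract (-6/49y)·f_2 from -6/7xy^2 + 3/7xy + 40/7x - 2/7y^2 + 15/7y → 3/7xy + 40/7x - 20/49y^2 - 135/49y
  leading term xy: subtract (3/49)·f_2 from 3/7xy + 40/7x - 20/49y^2 - 135/49y → 40/7x - 20/49y^2 - 132/49y + 120/49
  leading term x: no divisor's leading term divides it; move 40/7x to the remainder.
  leading term y^2: no divisor's leading term divides it; move -20/49y^2 to the remainder.
  leading term y: no divisor's leading term divides it; move -132/49y to the remainder.
  leading term 1: no divisor's leading term divides it; move 120/49 to the remainder.
  remainder 40/7x - 20/49y^2 - 132/49y + 120/49 ≠ 0; add h_4 = 40/7x - 20/49y^2 - 132/49y + 120/49 to the basis.

S(f_1,f_3): lcm = x^2. S = -5/14xy + 2/7x - 43/28y - 157/28.
  leading term xy: subtract (-5/98)·f_2 from -5/14xy + 2/7x - 43/28y - 157/28 → 2/7x - 311/196y - 1499/196
  leading term x: subtract (1/20)·h_4 from 2/7x - 311/196y - 1499/196 → 1/49y^2 - 1423/980y - 1523/196
  leading term y^2: no divisor's leading term divides it; move 1/49y^2 to the remainder.
  leading term y: no divisor's leading term divides it; move -1423/980y to the remainder.
  leading term 1: no divisor's leading term divides it; move -1523/196 to the remainder.
  remainder 1/49y^2 - 1423/980y - 1523/196 ≠ 0; add h_5 = 1/49y^2 - 1423/980y - 1523/196 to the basis.

S(f_2,f_3): lcm = x^2y. S = 1/2xy^2 - 1/7xy - 40/7x - 5/4y^2 - 31/4y.
  leading term xy^2: subtract (1/14y)·f_2 from 1/2xy^2 - 1/7xy - 40/7x - 5/4y^2 - 31/4y → -1/7xy - 40/7x - 33/28y^2 - 137/28y
  leading term xy: subtract (-1/49)·f_2 from -1/7xy - 40/7x - 33/28y^2 - 137/28y → -40/7x - 33/28y^2 - 963/196y - 40/49
  leading term x: subtract (-1)·h_4 from -40/7x - 33/28y^2 - 963/196y - 40/49 → -311/196y^2 - 213/28y + 80/49
  leading term y^2: subtract (-311/4)·h_5 from -311/196y^2 - 213/28y + 80/49 → -472373/3920y - 472373/784
  leading term y: no divisor's leading term divides it; move -472373/3920y to the remainder.
  leading term 1: no divisor's leading term divides it; move -472373/784 to the remainder.
  remainder -472373/3920y - 472373/784 ≠ 0; add h_6 = -472373/3920y - 472373/784 to the basis.

S(f_1,h_4): lcm = x^2. S = 1/14xy^2 - 27/70xy - 1/7x - 2/7y + 15/7.
  leading term xy^2: subtract (1/98y)·f_2 from 1/14xy^2 - 27/70xy - 1/7x - 2/7y + 15/7 → -27/70xy - 1/7x + 1/98y^2 + 6/49y + 15/7
  leading term xy: subtract (-27/490)·f_2 from -27/70xy - 1/7x + 1/98y^2 + 6/49y + 15/7 → -1/7x + 1/98y^2 + 33/490y - 3/49
  leading term x: subtract (-1/40)·h_4 from -1/7x + 1/98y^2 + 33/490y - 3/49 → 0
  remainder 0.

S(f_2,h_4): lcm = xy. S = 1/14y^3 + 33/70y^2 - 4/7y - 40/7.
  leading term y^3: subtract (7/2y)·h_5 from 1/14y^3 + 33/70y^2 - 4/7y - 40/7 → 311/56y^2 + 213/8y - 40/7
  leading term y^2: subtract (2177/8)·h_5 from 311/56y^2 + 213/8y - 40/7 → 472373/1120y + 472373/224
  leading term y: subtract (-7/2)·h_6 from 472373/1120y + 472373/224 → 0
  remainder 0.

S(f_3,h_4): lcm = x^2. S = 1/14xy^2 - 1/35xy - 3/7x + 5/4y + 31/4.
  leading term xy^2: subtract (1/98y)·f_2 from 1/14xy^2 - 1/35xy - 3/7x + 5/4y + 31/4 → -1/35xy - 3/7x + 1/98y^2 + 325/196y + 31/4
  leading term xy: subtract (-1/245)·f_2 from -1/35xy - 3/7x + 1/98y^2 + 325/196y + 31/4 → -3/7x + 1/98y^2 + 1621/980y + 1487/196
  leading term x: subtract (-3/40)·h_4 from -3/7x + 1/98y^2 + 1621/980y + 1487/196 → -1/49y^2 + 1423/980y + 1523/196
  leading term y^2: subtract (-1)·h_5 from -1/49y^2 + 1423/980y + 1523/196 → 0
  remainder 0.

S(f_1,h_5): leading monomials are coprime, so the S-polynomial reduces to 0 (Buchberger's first criterion).
S(f_2,h_5): lcm = xy^2. S = 1423/20xy + 1523/4x - 1/7y^2 - 40/7y.
  leading term xy: subtract (1423/140)·f_2 from 1423/20xy + 1523/4x - 1/7y^2 - 40/7y → 1523/4x - 1/7y^2 + 89/20y + 2846/7
  leading term x: subtract (10661/160)·h_4 from 1523/4x - 1/7y^2 + 89/20y + 2846/7 → 1515/56y^2 + 10301/56y + 6815/28
  leading term y^2: subtract (10605/8)·h_5 from 1515/56y^2 + 10301/56y + 6815/28 → 472373/224y + 2361865/224
  leading term y: subtract (-35/2)·h_6 from 472373/224y + 2361865/224 → 0
  remainder 0.

S(f_3,h_5): leading monomials are coprime, so the S-polynomial reduces to 0 (Buchberger's first criterion).
S(h_4,h_5): leading monomials are coprime, so the S-polynomial reduces to 0 (Buchberger's first criterion).
S(f_1,h_6): leading monomials are coprime, so the S-polynomial reduces to 0 (Buchberger's first criterion).
S(f_2,h_6): lcm = xy. S = -5x - 1/7y - 40/7.
  leading term x: subtract (-7/8)·h_4 from -5x - 1/7y - 40/7 → -5/14y^2 - 5/2y - 25/7
  leading term y^2: subtract (-35/2)·h_5 from -5/14y^2 - 5/2y - 25/7 → -1563/56y - 7815/56
  leading term y: subtract (109410/472373)·h_6 from -1563/56y - 7815/56 → 0
  remainder 0.

S(f_3,h_6): leading monomials are coprime, so the S-polynomial reduces to 0 (Buchberger's first criterion).
S(h_4,h_6): leading monomials are coprime, so the S-polynomial reduces to 0 (Buchberger's first criterion).
S(h_5,h_6): lcm = y^2. S = -1523/20y - 1523/4.
  leading term y: subtract (298508/472373)·h_6 from -1523/20y - 1523/4 → 0
  remainder 0.

Every S-polynomial of the final basis reduces to 0, so we have a Gröbner basis.
Inter-reduce: drop elements whose leading term is divisible by another's, tail-reduce, and make monic.
Reduced Gröbner basis: {x + 1, y + 5}.

The lex basis is triangular: the last element involves only y. Solving y + 5 = 0 gives y ∈ {-5}; substituting each value into the earlier elements determines the remaining variables.
  y = -5: the earlier basis element becomes x + 1 = 0, giving x = -1 — point (-1, -5).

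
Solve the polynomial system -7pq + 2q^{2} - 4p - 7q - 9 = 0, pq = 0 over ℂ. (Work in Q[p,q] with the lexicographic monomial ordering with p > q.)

{(0, -1), (-9/4, 0), (0, 9/2)}

Compute a lex Gröbner basis by Buchberger's algorithm.
f_1 = -7pq - 4p + 2q^{2} - 7q - 9, LT = pq.
f_2 = pq, LT = pq.

S(f_1,f_2): lcm = pq. S = \tfrac{4}{7}p - \tfrac{2}{7}q^{2} + q + \tfrac{9}{7}.
  reduce S modulo (f_1, f_2):
  remainder \tfrac{4}{7}p - \tfrac{2}{7}q^{2} + q + \tfrac{9}{7} ≠ 0; add h_3 = \tfrac{4}{7}p - \tfrac{2}{7}q^{2} + q + \tfrac{9}{7} to the basis.

S(f_1,h_3): lcm = pq. S = \tfrac{4}{7}p + \tfrac{1}{2}q^{3} - \tfrac{57}{28}q^{2} - \tfrac{5}{4}q + \tfrac{9}{7}.
  reduce S modulo (f_1, f_2, h_3):
  remainder \tfrac{1}{2}q^{3} - \tfrac{7}{4}q^{2} - \tfrac{9}{4}q ≠ 0; add h_4 = \tfrac{1}{2}q^{3} - \tfrac{7}{4}q^{2} - \tfrac{9}{4}q to the basis.

The other S-polynomials (S(f_2,h_3), S(f_1,h_4), S(f_2,h_4), S(h_3,h_4)) all reduce to 0 modulo the current basis, so we have a Gröbner basis.
Inter-reduce: drop elements whose leading term is divisible by another's, tail-reduce, and make monic.
Reduced Gröbner basis: {p - \tfrac{1}{2}q^{2} + \tfrac{7}{4}q + \tfrac{9}{4}, q^{3} - \tfrac{7}{2}q^{2} - \tfrac{9}{2}q}.

Since the basis is lex-ordered, q^{3} - \tfrac{7}{2}q^{2} - \tfrac{9}{2}q is univariate in q. Its roots are {-1, 0, 9/2}. Back-substituting each root into the other basis elements fixes the other coordinates.
  q = -1: the earlier basis element becomes p = 0, giving p = 0 — point (0, -1).
  q = 0: the earlier basis element becomes p + \tfrac{9}{4} = 0, giving p = -9/4 — point (-9/4, 0).
  q = 9/2: the earlier basis element becomes p = 0, giving p = 0 — point (0, 9/2).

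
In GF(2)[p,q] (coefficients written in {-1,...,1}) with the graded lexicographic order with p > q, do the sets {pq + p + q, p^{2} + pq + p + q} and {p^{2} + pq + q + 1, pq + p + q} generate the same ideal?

For a fixed monomial order, each ideal has a unique reduced Gröbner basis; comparing bases decides equality.
Buchberger on the first generating set:
f_1 = pq + p + q, LT = pq.
f_2 = p^{2} + pq + p + q, LT = p^{2}.

S(f_1,f_2): lcm = p^{2}q. S = pq^{2} + p^{2} + q^{2}.
  leading term pq^{2}: subtract (q)·f_1 from pq^{2} + p^{2} + q^{2} → p^{2} + pq
  leading term p^{2}: subtract (1)·f_2 from p^{2} + pq → p + q
  leading term p: no divisor's leading term divides it; move p to the remainder.
  leading term q: no divisor's leading term divides it; move q to the remainder.
  remainder p + q ≠ 0; add g_3 = p + q to the basis.

S(f_1,g_3): lcm = pq. S = q^{2} + p + q.
  leading term q^{2}: no divisor's leading term divides it; move q^{2} to the remainder.
  leading term p: subtract (1)·g_3 from p + q → 0
  remainder q^{2} ≠ 0; add g_4 = q^{2} to the basis.

The other S-polynomials (S(f_2,g_3), S(f_1,g_4), S(f_2,g_4), S(g_3,g_4)) all reduce to 0 modulo the current basis, so we have a Gröbner basis.
Inter-reduce: drop elements whose leading term is divisible by another's, tail-reduce, and make monic.
Reduced Gröbner basis: {q^{2}, p + q}.

Buchberger on the second generating set:
h_1 = p^{2} + pq + q + 1, LT = p^{2}.
h_2 = pq + p + q, LT = pq.

S(h_1,h_2): lcm = p^{2}q. S = pq^{2} + p^{2} + pq + q^{2} + q.
  leading term pq^{2}: subtract (q)·h_2 from pq^{2} + p^{2} + pq + q^{2} + q → p^{2} + q
  leading term p^{2}: subtract (1)·h_1 from p^{2} + q → pq + 1
  leading term pq: subtract (1)·h_2 from pq + 1 → p + q + 1
  leading term p: no divisor's leading term divides it; move p to the remainder.
  leading term q: no divisor's leading term divides it; move q to the remainder.
  leading term 1: no divisor's leading term divides it; move 1 to the remainder.
  remainder p + q + 1 ≠ 0; add k_3 = p + q + 1 to the basis.

S(h_2,k_3): lcm = pq. S = q^{2} + p.
  leading term q^{2}: no divisor's leading term divides it; move q^{2} to the remainder.
  leading term p: subtract (1)·k_3 from p → q + 1
  leading term q: no divisor's leading term divides it; move q to the remainder.
  leading term 1: no divisor's leading term divides it; move 1 to the remainder.
  remainder q^{2} + q + 1 ≠ 0; add k_4 = q^{2} + q + 1 to the basis.

The other S-polynomials (S(h_1,k_3), S(h_1,k_4), S(h_2,k_4), S(k_3,k_4)) all reduce to 0 modulo the current basis, so we have a Gröbner basis.
Inter-reduce: drop elements whose leading term is divisible by another's, tail-reduce, and make monic.
Reduced Gröbner basis: {q^{2} + q + 1, p + q + 1}.

These differ, so the ideals are not equal.

No, the ideals differ.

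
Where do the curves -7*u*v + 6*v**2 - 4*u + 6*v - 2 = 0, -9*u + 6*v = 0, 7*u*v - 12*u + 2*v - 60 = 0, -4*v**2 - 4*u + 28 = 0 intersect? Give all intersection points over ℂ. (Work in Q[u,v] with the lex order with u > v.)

{(-2, -3)}

Compute a lex Gröbner basis by Buchberger's algorithm.
f_1 = -7*u*v - 4*u + 6*v**2 + 6*v - 2, LT = u*v.
f_2 = -9*u + 6*v, LT = u.
f_3 = 7*u*v - 12*u + 2*v - 60, LT = u*v.
f_4 = -4*u - 4*v**2 + 28, LT = u.

S(f_1,f_2): lcm = u*v. S = 4/7*u - 4/21*v**2 - 6/7*v + 2/7.
  leading term u: subtract (-4/63)·f_2 from 4/7*u - 4/21*v**2 - 6/7*v + 2/7 → -4/21*v**2 - 10/21*v + 2/7
  leading term v**2: no divisor's leading term divides it; move -4/21*v**2 to the remainder.
  leading term v: no divisor's leading term divides it; move -10/21*v to the remainder.
  leading term 1: no divisor's leading term divides it; move 2/7 to the remainder.
  remainder -4/21*v**2 - 10/21*v + 2/7 ≠ 0; add h_5 = -4/21*v**2 - 10/21*v + 2/7 to the basis.

S(f_1,f_3): lcm = u*v. S = 16/7*u - 6/7*v**2 - 8/7*v + 62/7.
  leading term u: subtract (-16/63)·f_2 from 16/7*u - 6/7*v**2 - 8/7*v + 62/7 → -6/7*v**2 + 8/21*v + 62/7
  leading term v**2: subtract (9/2)·h_5 from -6/7*v**2 + 8/21*v + 62/7 → 53/21*v + 53/7
  leading term v: no divisor's leading term divides it; move 53/21*v to the remainder.
  leading term 1: no divisor's leading term divides it; move 53/7 to the remainder.
  remainder 53/21*v + 53/7 ≠ 0; add h_6 = 53/21*v + 53/7 to the basis.

The other S-polynomials (S(f_1,f_4), S(f_2,f_3), S(f_2,f_4), S(f_3,f_4), S(f_1,h_5), S(f_2,h_5), S(f_3,h_5), S(f_4,h_5), S(f_1,h_6), S(f_2,h_6), S(f_3,h_6), S(f_4,h_6), S(h_5,h_6)) all reduce to 0 modulo the current basis, so we have a Gröbner basis.
Inter-reduce: drop elements whose leading term is divisible by another's, tail-reduce, and make monic.
Reduced Gröbner basis: {u + 2, v + 3}.

Since the basis is lex-ordered, v + 3 is univariate in v. Its roots are {-3}. Back-substituting each root into the other basis elements fixes the other coordinates.
  v = -3: the earlier basis element becomes u + 2 = 0, giving u = -2 — point (-2, -3).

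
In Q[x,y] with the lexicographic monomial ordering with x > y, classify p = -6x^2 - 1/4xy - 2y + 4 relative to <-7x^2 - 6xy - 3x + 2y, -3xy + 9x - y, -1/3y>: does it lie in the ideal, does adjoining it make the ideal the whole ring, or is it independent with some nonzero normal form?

Adjoining -6x^2 - 1/4xy - 2y + 4 makes the ideal the whole ring: the system is inconsistent.

First compute the reduced Gröbner basis of I by Buchberger's algorithm.
f_1 = -7x^2 - 6xy - 3x + 2y, LT = x^2.
f_2 = -3xy + 9x - y, LT = xy.
f_3 = -1/3y, LT = y.

S(f_1,f_2): lcm = x^2y. S = 3x^2 + 6/7xy^2 + 2/21xy - 2/7y^2.
  reduce S modulo (f_1, f_2, f_3):
  remainder -x ≠ 0; add h_4 = -x to the basis.

The other S-polynomials (S(f_1,f_3), S(f_2,f_3), S(f_1,h_4), S(f_2,h_4), S(f_3,h_4)) all reduce to 0 modulo the current basis, so we have a Gröbner basis.
Inter-reduce: drop elements whose leading term is divisible by another's, tail-reduce, and make monic.
Reduced Gröbner basis: {x, y}.
Label its elements g_1 = x, g_2 = y.

Reduce p = -6x^2 - 1/4xy - 2y + 4 modulo G:
  leading term x^2: subtract (-6x)·g_1 from -6x^2 - 1/4xy - 2y + 4 → -1/4xy - 2y + 4
  leading term xy: subtract (-1/4y)·g_1 from -1/4xy - 2y + 4 → -2y + 4
  leading term y: subtract (-2)·g_2 from -2y + 4 → 4
  leading term 1: no divisor's leading term divides it; move 4 to the remainder.
  normal form = 4.
The normal form is nonzero, so p ∉ I. Since p minus its normal form lies in I, I + (p) = I + (r) where r = 4; decide whether this ideal is the whole ring.
Here r = 4 is a nonzero constant, hence a unit: 1 ∈ I + (p), the Gröbner basis of I + (p) is {1}, and the enlarged system has no common solution — adjoining p is inconsistent.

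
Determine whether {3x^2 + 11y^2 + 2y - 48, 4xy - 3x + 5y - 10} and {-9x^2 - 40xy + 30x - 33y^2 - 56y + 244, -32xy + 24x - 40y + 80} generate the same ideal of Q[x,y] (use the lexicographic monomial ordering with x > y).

Yes, the ideals are equal.

Since reduced Gröbner bases are canonical representatives of ideals under a given ordering, it suffices to compute and compare them.
Buchberger on the first generating set:
f_1 = 3x^2 + 11y^2 + 2y - 48, LT = x^2.
f_2 = 4xy - 3x + 5y - 10, LT = xy.

S(f_1,f_2): lcm = x^2y. S = 3/4x^2 - 5/4xy + 5/2x + 11/3y^3 + 2/3y^2 - 16y.
  leading term x^2: subtract (1/4)·f_1 from 3/4x^2 - 5/4xy + 5/2x + 11/3y^3 + 2/3y^2 - 16y → -5/4xy + 5/2x + 11/3y^3 - 25/12y^2 - 33/2y + 12
  leading term xy: subtract (-5/16)·f_2 from -5/4xy + 5/2x + 11/3y^3 - 25/12y^2 - 33/2y + 12 → 25/16x + 11/3y^3 - 25/12y^2 - 239/16y + 71/8
  leading term x: no divisor's leading term divides it; move 25/16x to the remainder.
  leading term y^3: no divisor's leading term divides it; move 11/3y^3 to the remainder.
  leading term y^2: no divisor's leading term divides it; move -25/12y^2 to the remainder.
  leading term y: no divisor's leading term divides it; move -239/16y to the remainder.
  leading term 1: no divisor's leading term divides it; move 71/8 to the remainder.
  remainder 25/16x + 11/3y^3 - 25/12y^2 - 239/16y + 71/8 ≠ 0; add g_3 = 25/16x + 11/3y^3 - 25/12y^2 - 239/16y + 71/8 to the basis.

S(f_2,g_3): lcm = xy. S = -3/4x - 176/75y^4 + 4/3y^3 + 239/25y^2 - 443/100y - 5/2.
  leading term x: subtract (-12/25)·g_3 from -3/4x - 176/75y^4 + 4/3y^3 + 239/25y^2 - 443/100y - 5/2 → -176/75y^4 + 232/75y^3 + 214/25y^2 - 58/5y + 44/25
  leading term y^4: no divisor's leading term divides it; move -176/75y^4 to the remainder.
  leading term y^3: no divisor's leading term divides it; move 232/75y^3 to the remainder.
  leading term y^2: no divisor's leading term divides it; move 214/25y^2 to the remainder.
  leading term y: no divisor's leading term divides it; move -58/5y to the remainder.
  leading term 1: no divisor's leading term divides it; move 44/25 to the remainder.
  remainder -176/75y^4 + 232/75y^3 + 214/25y^2 - 58/5y + 44/25 ≠ 0; add g_4 = -176/75y^4 + 232/75y^3 + 214/25y^2 - 58/5y + 44/25 to the basis.

The other S-polynomials (S(f_1,g_3), S(f_1,g_4), S(f_2,g_4), S(g_3,g_4)) all reduce to 0 modulo the current basis, so we have a Gröbner basis.
Inter-reduce: drop elements whose leading term is divisible by another's, tail-reduce, and make monic.
Reduced Gröbner basis: {x + 176/75y^3 - 4/3y^2 - 239/25y + 142/25, y^4 - 29/22y^3 - 321/88y^2 + 435/88y - 3/4}.

Buchberger on the second generating set:
h_1 = -9x^2 - 40xy + 30x - 33y^2 - 56y + 244, LT = x^2.
h_2 = -32xy + 24x - 40y + 80, LT = xy.

S(h_1,h_2): lcm = x^2y. S = 3/4x^2 + 40/9xy^2 - 55/12xy + 5/2x + 11/3y^3 + 56/9y^2 - 244/9y.
  leading term x^2: subtract (-1/12)·h_1 from 3/4x^2 + 40/9xy^2 - 55/12xy + 5/2x + 11/3y^3 + 56/9y^2 - 244/9y → 40/9xy^2 - 95/12xy + 5x + 11/3y^3 + 125/36y^2 - 286/9y + 61/3
  leading term xy^2: subtract (-5/36y)·h_2 from 40/9xy^2 - 95/12xy + 5x + 11/3y^3 + 125/36y^2 - 286/9y + 61/3 → -55/12xy + 5x + 11/3y^3 - 25/12y^2 - 62/3y + 61/3
  leading term xy: subtract (55/384)·h_2 from -55/12xy + 5x + 11/3y^3 - 25/12y^2 - 62/3y + 61/3 → 25/16x + 11/3y^3 - 25/12y^2 - 239/16y + 71/8
  leading term x: no divisor's leading term divides it; move 25/16x to the remainder.
  leading term y^3: no divisor's leading term divides it; move 11/3y^3 to the remainder.
  leading term y^2: no divisor's leading term divides it; move -25/12y^2 to the remainder.
  leading term y: no divisor's leading term divides it; move -239/16y to the remainder.
  leading term 1: no divisor's leading term divides it; move 71/8 to the remainder.
  remainder 25/16x + 11/3y^3 - 25/12y^2 - 239/16y + 71/8 ≠ 0; add k_3 = 25/16x + 11/3y^3 - 25/12y^2 - 239/16y + 71/8 to the basis.

S(h_2,k_3): lcm = xy. S = -3/4x - 176/75y^4 + 4/3y^3 + 239/25y^2 - 443/100y - 5/2.
  leading term x: subtract (-12/25)·k_3 from -3/4x - 176/75y^4 + 4/3y^3 + 239/25y^2 - 443/100y - 5/2 → -176/75y^4 + 232/75y^3 + 214/25y^2 - 58/5y + 44/25
  leading term y^4: no divisor's leading term divides it; move -176/75y^4 to the remainder.
  leading term y^3: no divisor's leading term divides it; move 232/75y^3 to the remainder.
  leading term y^2: no divisor's leading term divides it; move 214/25y^2 to the remainder.
  leading term y: no divisor's leading term divides it; move -58/5y to the remainder.
  leading term 1: no divisor's leading term divides it; move 44/25 to the remainder.
  remainder -176/75y^4 + 232/75y^3 + 214/25y^2 - 58/5y + 44/25 ≠ 0; add k_4 = -176/75y^4 + 232/75y^3 + 214/25y^2 - 58/5y + 44/25 to the basis.

The other S-polynomials (S(h_1,k_3), S(h_1,k_4), S(h_2,k_4), S(k_3,k_4)) all reduce to 0 modulo the current basis, so we have a Gröbner basis.
Inter-reduce: drop elements whose leading term is divisible by another's, tail-reduce, and make monic.
Reduced Gröbner basis: {x + 176/75y^3 - 4/3y^2 - 239/25y + 142/25, y^4 - 29/22y^3 - 321/88y^2 + 435/88y - 3/4}.

The two bases agree; hence the ideals are identical.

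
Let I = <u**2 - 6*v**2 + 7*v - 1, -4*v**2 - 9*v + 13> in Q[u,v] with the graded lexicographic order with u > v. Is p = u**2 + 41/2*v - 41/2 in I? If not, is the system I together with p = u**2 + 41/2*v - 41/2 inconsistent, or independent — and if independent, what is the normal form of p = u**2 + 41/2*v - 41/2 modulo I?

u**2 + 41/2*v - 41/2 lies in I (it reduces to 0).

First compute the reduced Gröbner basis of I by Buchberger's algorithm.
f_1 = u**2 - 6*v**2 + 7*v - 1, LT = u**2.
f_2 = -4*v**2 - 9*v + 13, LT = v**2.

The S-polynomials (S(f_1,f_2)) all reduce to 0 modulo the current basis, so we have a Gröbner basis.
Inter-reduce: drop elements whose leading term is divisible by another's, tail-reduce, and make monic.
Reduced Gröbner basis: {u**2 + 41/2*v - 41/2, v**2 + 9/4*v - 13/4}.
Label its elements g_1 = u**2 + 41/2*v - 41/2, g_2 = v**2 + 9/4*v - 13/4.

Reduce p = u**2 + 41/2*v - 41/2 modulo G:
  leading term u**2: subtract (1)·g_1 from u**2 + 41/2*v - 41/2 → 0
  normal form = 0.
Since the normal form is 0, p ∈ I.

Ideal membership is decidable via reduction modulo a Gröbner basis.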